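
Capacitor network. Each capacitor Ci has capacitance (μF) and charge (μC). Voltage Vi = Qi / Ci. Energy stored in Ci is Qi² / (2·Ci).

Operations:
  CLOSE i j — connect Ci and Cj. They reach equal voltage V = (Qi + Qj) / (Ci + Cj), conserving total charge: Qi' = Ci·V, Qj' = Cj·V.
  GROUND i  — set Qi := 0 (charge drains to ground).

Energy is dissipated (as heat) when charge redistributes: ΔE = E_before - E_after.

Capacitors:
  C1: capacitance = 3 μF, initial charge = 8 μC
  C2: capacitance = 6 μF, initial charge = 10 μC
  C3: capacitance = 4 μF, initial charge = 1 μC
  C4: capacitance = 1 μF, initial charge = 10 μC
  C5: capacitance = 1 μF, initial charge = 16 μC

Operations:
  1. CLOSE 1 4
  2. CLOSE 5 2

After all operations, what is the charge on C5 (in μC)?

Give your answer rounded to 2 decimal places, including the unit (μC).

Initial: C1(3μF, Q=8μC, V=2.67V), C2(6μF, Q=10μC, V=1.67V), C3(4μF, Q=1μC, V=0.25V), C4(1μF, Q=10μC, V=10.00V), C5(1μF, Q=16μC, V=16.00V)
Op 1: CLOSE 1-4: Q_total=18.00, C_total=4.00, V=4.50; Q1=13.50, Q4=4.50; dissipated=20.167
Op 2: CLOSE 5-2: Q_total=26.00, C_total=7.00, V=3.71; Q5=3.71, Q2=22.29; dissipated=88.048
Final charges: Q1=13.50, Q2=22.29, Q3=1.00, Q4=4.50, Q5=3.71

Answer: 3.71 μC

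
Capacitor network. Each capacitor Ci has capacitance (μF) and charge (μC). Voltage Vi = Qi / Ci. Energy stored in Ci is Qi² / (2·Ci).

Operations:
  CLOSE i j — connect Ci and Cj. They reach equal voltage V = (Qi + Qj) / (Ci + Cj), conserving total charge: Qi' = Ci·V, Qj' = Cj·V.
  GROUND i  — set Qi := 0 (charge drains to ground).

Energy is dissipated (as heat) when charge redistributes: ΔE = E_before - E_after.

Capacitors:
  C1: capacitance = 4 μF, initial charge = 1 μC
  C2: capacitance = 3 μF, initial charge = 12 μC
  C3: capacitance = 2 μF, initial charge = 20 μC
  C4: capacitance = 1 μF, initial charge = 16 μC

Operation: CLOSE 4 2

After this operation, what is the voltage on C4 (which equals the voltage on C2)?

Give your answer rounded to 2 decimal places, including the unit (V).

Initial: C1(4μF, Q=1μC, V=0.25V), C2(3μF, Q=12μC, V=4.00V), C3(2μF, Q=20μC, V=10.00V), C4(1μF, Q=16μC, V=16.00V)
Op 1: CLOSE 4-2: Q_total=28.00, C_total=4.00, V=7.00; Q4=7.00, Q2=21.00; dissipated=54.000

Answer: 7.00 V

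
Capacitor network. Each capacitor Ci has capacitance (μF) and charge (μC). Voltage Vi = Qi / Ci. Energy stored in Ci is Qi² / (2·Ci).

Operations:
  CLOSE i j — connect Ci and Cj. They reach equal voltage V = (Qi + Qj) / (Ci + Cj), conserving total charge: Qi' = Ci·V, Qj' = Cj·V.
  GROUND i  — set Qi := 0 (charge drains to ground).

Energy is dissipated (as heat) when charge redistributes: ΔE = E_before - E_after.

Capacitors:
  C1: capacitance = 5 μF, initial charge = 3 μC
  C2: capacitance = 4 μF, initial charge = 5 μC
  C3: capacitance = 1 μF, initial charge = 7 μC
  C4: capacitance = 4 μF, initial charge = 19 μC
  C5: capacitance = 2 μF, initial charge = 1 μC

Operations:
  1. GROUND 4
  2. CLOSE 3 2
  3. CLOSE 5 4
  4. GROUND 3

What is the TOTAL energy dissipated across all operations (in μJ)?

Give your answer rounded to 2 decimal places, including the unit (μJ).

Answer: 61.40 μJ

Derivation:
Initial: C1(5μF, Q=3μC, V=0.60V), C2(4μF, Q=5μC, V=1.25V), C3(1μF, Q=7μC, V=7.00V), C4(4μF, Q=19μC, V=4.75V), C5(2μF, Q=1μC, V=0.50V)
Op 1: GROUND 4: Q4=0; energy lost=45.125
Op 2: CLOSE 3-2: Q_total=12.00, C_total=5.00, V=2.40; Q3=2.40, Q2=9.60; dissipated=13.225
Op 3: CLOSE 5-4: Q_total=1.00, C_total=6.00, V=0.17; Q5=0.33, Q4=0.67; dissipated=0.167
Op 4: GROUND 3: Q3=0; energy lost=2.880
Total dissipated: 61.397 μJ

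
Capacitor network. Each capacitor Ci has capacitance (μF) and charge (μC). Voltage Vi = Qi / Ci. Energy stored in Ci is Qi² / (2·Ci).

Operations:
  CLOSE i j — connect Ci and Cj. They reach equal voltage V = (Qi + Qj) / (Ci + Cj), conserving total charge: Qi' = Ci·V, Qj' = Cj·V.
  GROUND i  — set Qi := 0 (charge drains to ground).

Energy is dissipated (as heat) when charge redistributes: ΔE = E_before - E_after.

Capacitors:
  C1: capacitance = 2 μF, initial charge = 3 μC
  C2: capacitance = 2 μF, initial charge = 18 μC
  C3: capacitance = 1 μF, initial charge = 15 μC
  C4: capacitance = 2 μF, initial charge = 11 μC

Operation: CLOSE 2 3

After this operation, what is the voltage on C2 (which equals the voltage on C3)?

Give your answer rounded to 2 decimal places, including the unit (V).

Initial: C1(2μF, Q=3μC, V=1.50V), C2(2μF, Q=18μC, V=9.00V), C3(1μF, Q=15μC, V=15.00V), C4(2μF, Q=11μC, V=5.50V)
Op 1: CLOSE 2-3: Q_total=33.00, C_total=3.00, V=11.00; Q2=22.00, Q3=11.00; dissipated=12.000

Answer: 11.00 V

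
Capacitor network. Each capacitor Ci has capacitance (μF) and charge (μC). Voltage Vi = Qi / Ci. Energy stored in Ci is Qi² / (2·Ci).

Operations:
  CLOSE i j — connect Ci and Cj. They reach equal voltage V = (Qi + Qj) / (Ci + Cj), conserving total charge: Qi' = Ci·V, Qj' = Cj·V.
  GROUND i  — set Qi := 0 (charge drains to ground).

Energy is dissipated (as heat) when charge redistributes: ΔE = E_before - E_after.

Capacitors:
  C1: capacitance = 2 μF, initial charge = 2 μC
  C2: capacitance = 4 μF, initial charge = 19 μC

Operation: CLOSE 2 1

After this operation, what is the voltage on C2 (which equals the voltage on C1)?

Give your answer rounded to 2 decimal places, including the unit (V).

Answer: 3.50 V

Derivation:
Initial: C1(2μF, Q=2μC, V=1.00V), C2(4μF, Q=19μC, V=4.75V)
Op 1: CLOSE 2-1: Q_total=21.00, C_total=6.00, V=3.50; Q2=14.00, Q1=7.00; dissipated=9.375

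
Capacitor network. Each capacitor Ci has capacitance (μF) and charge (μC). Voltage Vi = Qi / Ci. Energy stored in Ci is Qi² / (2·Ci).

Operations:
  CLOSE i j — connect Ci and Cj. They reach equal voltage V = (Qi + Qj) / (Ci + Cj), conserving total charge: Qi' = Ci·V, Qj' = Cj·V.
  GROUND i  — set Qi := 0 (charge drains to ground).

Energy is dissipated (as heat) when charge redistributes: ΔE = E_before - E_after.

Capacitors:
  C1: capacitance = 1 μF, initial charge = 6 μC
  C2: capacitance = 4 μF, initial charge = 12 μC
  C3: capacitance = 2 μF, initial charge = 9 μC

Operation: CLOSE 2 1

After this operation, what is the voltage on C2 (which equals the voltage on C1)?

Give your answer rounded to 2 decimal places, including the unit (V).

Initial: C1(1μF, Q=6μC, V=6.00V), C2(4μF, Q=12μC, V=3.00V), C3(2μF, Q=9μC, V=4.50V)
Op 1: CLOSE 2-1: Q_total=18.00, C_total=5.00, V=3.60; Q2=14.40, Q1=3.60; dissipated=3.600

Answer: 3.60 V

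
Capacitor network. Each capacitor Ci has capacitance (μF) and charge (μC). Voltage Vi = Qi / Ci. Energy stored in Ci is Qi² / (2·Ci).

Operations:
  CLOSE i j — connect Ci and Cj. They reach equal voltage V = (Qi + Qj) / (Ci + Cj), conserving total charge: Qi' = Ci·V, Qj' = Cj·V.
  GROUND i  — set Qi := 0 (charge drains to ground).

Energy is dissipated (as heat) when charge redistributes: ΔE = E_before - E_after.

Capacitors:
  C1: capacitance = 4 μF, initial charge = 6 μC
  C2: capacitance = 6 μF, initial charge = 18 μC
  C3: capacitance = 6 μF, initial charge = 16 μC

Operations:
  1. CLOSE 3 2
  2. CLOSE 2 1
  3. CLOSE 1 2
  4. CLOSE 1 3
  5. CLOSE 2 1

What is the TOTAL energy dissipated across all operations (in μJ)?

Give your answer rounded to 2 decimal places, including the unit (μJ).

Answer: 2.76 μJ

Derivation:
Initial: C1(4μF, Q=6μC, V=1.50V), C2(6μF, Q=18μC, V=3.00V), C3(6μF, Q=16μC, V=2.67V)
Op 1: CLOSE 3-2: Q_total=34.00, C_total=12.00, V=2.83; Q3=17.00, Q2=17.00; dissipated=0.167
Op 2: CLOSE 2-1: Q_total=23.00, C_total=10.00, V=2.30; Q2=13.80, Q1=9.20; dissipated=2.133
Op 3: CLOSE 1-2: Q_total=23.00, C_total=10.00, V=2.30; Q1=9.20, Q2=13.80; dissipated=0.000
Op 4: CLOSE 1-3: Q_total=26.20, C_total=10.00, V=2.62; Q1=10.48, Q3=15.72; dissipated=0.341
Op 5: CLOSE 2-1: Q_total=24.28, C_total=10.00, V=2.43; Q2=14.57, Q1=9.71; dissipated=0.123
Total dissipated: 2.764 μJ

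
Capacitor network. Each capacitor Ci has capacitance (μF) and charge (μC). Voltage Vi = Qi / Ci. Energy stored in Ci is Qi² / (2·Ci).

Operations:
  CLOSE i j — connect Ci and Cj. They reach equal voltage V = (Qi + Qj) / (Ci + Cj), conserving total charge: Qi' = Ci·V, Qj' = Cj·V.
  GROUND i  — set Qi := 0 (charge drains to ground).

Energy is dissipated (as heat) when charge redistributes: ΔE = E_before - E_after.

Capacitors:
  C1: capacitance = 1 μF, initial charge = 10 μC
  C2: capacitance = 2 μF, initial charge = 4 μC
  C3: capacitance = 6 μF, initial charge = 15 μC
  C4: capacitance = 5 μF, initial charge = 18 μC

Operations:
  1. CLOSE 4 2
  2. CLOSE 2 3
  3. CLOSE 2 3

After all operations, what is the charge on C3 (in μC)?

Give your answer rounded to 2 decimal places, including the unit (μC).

Initial: C1(1μF, Q=10μC, V=10.00V), C2(2μF, Q=4μC, V=2.00V), C3(6μF, Q=15μC, V=2.50V), C4(5μF, Q=18μC, V=3.60V)
Op 1: CLOSE 4-2: Q_total=22.00, C_total=7.00, V=3.14; Q4=15.71, Q2=6.29; dissipated=1.829
Op 2: CLOSE 2-3: Q_total=21.29, C_total=8.00, V=2.66; Q2=5.32, Q3=15.96; dissipated=0.310
Op 3: CLOSE 2-3: Q_total=21.29, C_total=8.00, V=2.66; Q2=5.32, Q3=15.96; dissipated=0.000
Final charges: Q1=10.00, Q2=5.32, Q3=15.96, Q4=15.71

Answer: 15.96 μC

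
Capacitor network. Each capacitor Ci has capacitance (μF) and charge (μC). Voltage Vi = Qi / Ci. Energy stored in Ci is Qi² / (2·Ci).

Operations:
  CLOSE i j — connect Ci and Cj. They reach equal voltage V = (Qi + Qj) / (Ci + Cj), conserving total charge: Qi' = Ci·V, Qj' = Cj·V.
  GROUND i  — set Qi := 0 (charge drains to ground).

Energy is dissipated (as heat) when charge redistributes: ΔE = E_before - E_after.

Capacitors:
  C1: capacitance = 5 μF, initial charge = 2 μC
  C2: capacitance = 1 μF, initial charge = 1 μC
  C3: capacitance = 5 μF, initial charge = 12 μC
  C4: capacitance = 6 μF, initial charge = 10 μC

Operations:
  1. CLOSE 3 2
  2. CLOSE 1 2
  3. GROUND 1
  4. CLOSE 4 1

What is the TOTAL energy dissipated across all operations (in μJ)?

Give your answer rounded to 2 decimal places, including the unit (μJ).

Answer: 7.11 μJ

Derivation:
Initial: C1(5μF, Q=2μC, V=0.40V), C2(1μF, Q=1μC, V=1.00V), C3(5μF, Q=12μC, V=2.40V), C4(6μF, Q=10μC, V=1.67V)
Op 1: CLOSE 3-2: Q_total=13.00, C_total=6.00, V=2.17; Q3=10.83, Q2=2.17; dissipated=0.817
Op 2: CLOSE 1-2: Q_total=4.17, C_total=6.00, V=0.69; Q1=3.47, Q2=0.69; dissipated=1.300
Op 3: GROUND 1: Q1=0; energy lost=1.206
Op 4: CLOSE 4-1: Q_total=10.00, C_total=11.00, V=0.91; Q4=5.45, Q1=4.55; dissipated=3.788
Total dissipated: 7.111 μJ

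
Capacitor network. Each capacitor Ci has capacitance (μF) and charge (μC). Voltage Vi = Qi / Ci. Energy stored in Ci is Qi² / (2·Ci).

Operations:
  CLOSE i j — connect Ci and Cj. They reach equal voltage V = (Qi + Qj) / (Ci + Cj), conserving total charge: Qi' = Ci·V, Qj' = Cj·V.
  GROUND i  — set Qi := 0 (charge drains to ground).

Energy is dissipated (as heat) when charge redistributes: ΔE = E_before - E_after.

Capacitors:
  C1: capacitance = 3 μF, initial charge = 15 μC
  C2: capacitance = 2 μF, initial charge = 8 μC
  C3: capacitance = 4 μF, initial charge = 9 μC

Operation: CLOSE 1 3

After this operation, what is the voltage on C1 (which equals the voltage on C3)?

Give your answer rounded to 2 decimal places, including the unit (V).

Answer: 3.43 V

Derivation:
Initial: C1(3μF, Q=15μC, V=5.00V), C2(2μF, Q=8μC, V=4.00V), C3(4μF, Q=9μC, V=2.25V)
Op 1: CLOSE 1-3: Q_total=24.00, C_total=7.00, V=3.43; Q1=10.29, Q3=13.71; dissipated=6.482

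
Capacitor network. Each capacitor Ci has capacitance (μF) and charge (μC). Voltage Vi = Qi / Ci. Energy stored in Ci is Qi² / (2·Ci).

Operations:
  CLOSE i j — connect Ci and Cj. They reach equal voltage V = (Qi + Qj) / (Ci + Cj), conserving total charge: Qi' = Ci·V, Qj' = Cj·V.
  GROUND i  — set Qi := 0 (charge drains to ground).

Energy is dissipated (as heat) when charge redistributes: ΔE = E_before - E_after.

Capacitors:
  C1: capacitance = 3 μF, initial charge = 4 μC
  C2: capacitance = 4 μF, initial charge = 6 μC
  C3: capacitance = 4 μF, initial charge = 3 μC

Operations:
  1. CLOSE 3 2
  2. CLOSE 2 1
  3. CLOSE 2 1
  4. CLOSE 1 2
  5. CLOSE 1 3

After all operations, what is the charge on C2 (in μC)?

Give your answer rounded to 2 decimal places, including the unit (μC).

Answer: 4.86 μC

Derivation:
Initial: C1(3μF, Q=4μC, V=1.33V), C2(4μF, Q=6μC, V=1.50V), C3(4μF, Q=3μC, V=0.75V)
Op 1: CLOSE 3-2: Q_total=9.00, C_total=8.00, V=1.12; Q3=4.50, Q2=4.50; dissipated=0.562
Op 2: CLOSE 2-1: Q_total=8.50, C_total=7.00, V=1.21; Q2=4.86, Q1=3.64; dissipated=0.037
Op 3: CLOSE 2-1: Q_total=8.50, C_total=7.00, V=1.21; Q2=4.86, Q1=3.64; dissipated=0.000
Op 4: CLOSE 1-2: Q_total=8.50, C_total=7.00, V=1.21; Q1=3.64, Q2=4.86; dissipated=0.000
Op 5: CLOSE 1-3: Q_total=8.14, C_total=7.00, V=1.16; Q1=3.49, Q3=4.65; dissipated=0.007
Final charges: Q1=3.49, Q2=4.86, Q3=4.65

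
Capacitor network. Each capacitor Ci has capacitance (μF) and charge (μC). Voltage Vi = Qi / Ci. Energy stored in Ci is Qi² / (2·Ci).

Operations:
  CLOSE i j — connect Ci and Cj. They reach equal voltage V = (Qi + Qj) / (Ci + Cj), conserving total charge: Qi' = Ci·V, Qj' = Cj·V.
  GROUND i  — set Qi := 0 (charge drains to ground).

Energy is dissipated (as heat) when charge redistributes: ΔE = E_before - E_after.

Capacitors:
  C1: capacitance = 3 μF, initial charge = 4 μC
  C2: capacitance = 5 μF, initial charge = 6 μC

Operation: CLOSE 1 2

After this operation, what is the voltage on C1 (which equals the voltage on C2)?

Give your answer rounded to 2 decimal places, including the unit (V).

Answer: 1.25 V

Derivation:
Initial: C1(3μF, Q=4μC, V=1.33V), C2(5μF, Q=6μC, V=1.20V)
Op 1: CLOSE 1-2: Q_total=10.00, C_total=8.00, V=1.25; Q1=3.75, Q2=6.25; dissipated=0.017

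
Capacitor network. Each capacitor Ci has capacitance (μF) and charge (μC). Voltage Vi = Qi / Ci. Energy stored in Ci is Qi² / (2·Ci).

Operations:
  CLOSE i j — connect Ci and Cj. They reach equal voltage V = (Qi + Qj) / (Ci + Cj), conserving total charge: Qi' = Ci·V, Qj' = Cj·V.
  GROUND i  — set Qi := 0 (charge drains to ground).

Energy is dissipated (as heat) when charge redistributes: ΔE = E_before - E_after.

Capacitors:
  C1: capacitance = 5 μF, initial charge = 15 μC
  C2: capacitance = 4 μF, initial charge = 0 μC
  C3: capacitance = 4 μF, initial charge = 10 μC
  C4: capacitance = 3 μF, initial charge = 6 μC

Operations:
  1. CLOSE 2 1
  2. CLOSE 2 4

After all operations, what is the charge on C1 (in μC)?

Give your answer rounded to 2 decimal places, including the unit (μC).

Initial: C1(5μF, Q=15μC, V=3.00V), C2(4μF, Q=0μC, V=0.00V), C3(4μF, Q=10μC, V=2.50V), C4(3μF, Q=6μC, V=2.00V)
Op 1: CLOSE 2-1: Q_total=15.00, C_total=9.00, V=1.67; Q2=6.67, Q1=8.33; dissipated=10.000
Op 2: CLOSE 2-4: Q_total=12.67, C_total=7.00, V=1.81; Q2=7.24, Q4=5.43; dissipated=0.095
Final charges: Q1=8.33, Q2=7.24, Q3=10.00, Q4=5.43

Answer: 8.33 μC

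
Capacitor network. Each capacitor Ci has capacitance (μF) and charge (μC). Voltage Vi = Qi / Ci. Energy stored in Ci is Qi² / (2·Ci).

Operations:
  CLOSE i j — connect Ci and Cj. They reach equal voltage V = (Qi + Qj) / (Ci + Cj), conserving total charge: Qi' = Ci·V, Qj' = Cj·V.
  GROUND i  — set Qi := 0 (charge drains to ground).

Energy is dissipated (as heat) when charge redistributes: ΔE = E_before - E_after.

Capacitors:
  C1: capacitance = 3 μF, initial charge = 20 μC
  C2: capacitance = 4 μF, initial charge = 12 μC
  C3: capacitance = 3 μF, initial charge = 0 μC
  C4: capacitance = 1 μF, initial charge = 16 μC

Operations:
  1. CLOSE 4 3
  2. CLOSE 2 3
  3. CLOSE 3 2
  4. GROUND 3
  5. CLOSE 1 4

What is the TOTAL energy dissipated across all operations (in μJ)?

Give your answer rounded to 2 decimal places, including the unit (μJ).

Answer: 117.16 μJ

Derivation:
Initial: C1(3μF, Q=20μC, V=6.67V), C2(4μF, Q=12μC, V=3.00V), C3(3μF, Q=0μC, V=0.00V), C4(1μF, Q=16μC, V=16.00V)
Op 1: CLOSE 4-3: Q_total=16.00, C_total=4.00, V=4.00; Q4=4.00, Q3=12.00; dissipated=96.000
Op 2: CLOSE 2-3: Q_total=24.00, C_total=7.00, V=3.43; Q2=13.71, Q3=10.29; dissipated=0.857
Op 3: CLOSE 3-2: Q_total=24.00, C_total=7.00, V=3.43; Q3=10.29, Q2=13.71; dissipated=0.000
Op 4: GROUND 3: Q3=0; energy lost=17.633
Op 5: CLOSE 1-4: Q_total=24.00, C_total=4.00, V=6.00; Q1=18.00, Q4=6.00; dissipated=2.667
Total dissipated: 117.156 μJ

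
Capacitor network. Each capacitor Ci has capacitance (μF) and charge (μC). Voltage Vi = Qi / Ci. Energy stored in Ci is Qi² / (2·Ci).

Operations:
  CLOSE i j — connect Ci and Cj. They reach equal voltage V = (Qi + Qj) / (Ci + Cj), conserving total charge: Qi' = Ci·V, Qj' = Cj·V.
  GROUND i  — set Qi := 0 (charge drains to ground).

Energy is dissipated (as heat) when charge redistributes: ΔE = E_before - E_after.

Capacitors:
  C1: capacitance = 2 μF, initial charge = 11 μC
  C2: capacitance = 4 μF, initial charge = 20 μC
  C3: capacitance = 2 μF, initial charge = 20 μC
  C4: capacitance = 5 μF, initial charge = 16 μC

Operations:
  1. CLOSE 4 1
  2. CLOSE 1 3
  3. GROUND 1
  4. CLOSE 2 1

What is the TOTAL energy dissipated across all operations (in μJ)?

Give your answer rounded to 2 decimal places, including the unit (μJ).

Initial: C1(2μF, Q=11μC, V=5.50V), C2(4μF, Q=20μC, V=5.00V), C3(2μF, Q=20μC, V=10.00V), C4(5μF, Q=16μC, V=3.20V)
Op 1: CLOSE 4-1: Q_total=27.00, C_total=7.00, V=3.86; Q4=19.29, Q1=7.71; dissipated=3.779
Op 2: CLOSE 1-3: Q_total=27.71, C_total=4.00, V=6.93; Q1=13.86, Q3=13.86; dissipated=18.867
Op 3: GROUND 1: Q1=0; energy lost=48.005
Op 4: CLOSE 2-1: Q_total=20.00, C_total=6.00, V=3.33; Q2=13.33, Q1=6.67; dissipated=16.667
Total dissipated: 87.318 μJ

Answer: 87.32 μJ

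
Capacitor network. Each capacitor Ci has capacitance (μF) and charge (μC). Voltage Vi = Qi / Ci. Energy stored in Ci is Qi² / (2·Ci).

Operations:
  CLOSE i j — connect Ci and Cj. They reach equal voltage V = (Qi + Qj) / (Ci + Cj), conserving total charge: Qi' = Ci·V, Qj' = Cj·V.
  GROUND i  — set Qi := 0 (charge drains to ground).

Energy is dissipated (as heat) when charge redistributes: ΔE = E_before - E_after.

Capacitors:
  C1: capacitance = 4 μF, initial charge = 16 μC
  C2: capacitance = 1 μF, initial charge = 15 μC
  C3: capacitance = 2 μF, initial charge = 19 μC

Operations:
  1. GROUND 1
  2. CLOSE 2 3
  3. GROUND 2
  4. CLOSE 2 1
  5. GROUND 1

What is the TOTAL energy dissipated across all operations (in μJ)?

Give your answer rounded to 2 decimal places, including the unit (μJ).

Answer: 106.31 μJ

Derivation:
Initial: C1(4μF, Q=16μC, V=4.00V), C2(1μF, Q=15μC, V=15.00V), C3(2μF, Q=19μC, V=9.50V)
Op 1: GROUND 1: Q1=0; energy lost=32.000
Op 2: CLOSE 2-3: Q_total=34.00, C_total=3.00, V=11.33; Q2=11.33, Q3=22.67; dissipated=10.083
Op 3: GROUND 2: Q2=0; energy lost=64.222
Op 4: CLOSE 2-1: Q_total=0.00, C_total=5.00, V=0.00; Q2=0.00, Q1=0.00; dissipated=0.000
Op 5: GROUND 1: Q1=0; energy lost=0.000
Total dissipated: 106.306 μJ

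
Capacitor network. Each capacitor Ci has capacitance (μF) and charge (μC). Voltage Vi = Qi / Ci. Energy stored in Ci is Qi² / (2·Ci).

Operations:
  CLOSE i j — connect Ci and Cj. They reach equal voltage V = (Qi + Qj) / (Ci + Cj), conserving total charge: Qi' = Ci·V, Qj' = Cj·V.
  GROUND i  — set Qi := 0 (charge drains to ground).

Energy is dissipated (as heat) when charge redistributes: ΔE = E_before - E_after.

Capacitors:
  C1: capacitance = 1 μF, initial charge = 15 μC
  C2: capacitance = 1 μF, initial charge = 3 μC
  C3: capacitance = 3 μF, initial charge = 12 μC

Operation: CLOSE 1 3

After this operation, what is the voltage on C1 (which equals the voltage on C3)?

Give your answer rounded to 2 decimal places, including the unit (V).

Initial: C1(1μF, Q=15μC, V=15.00V), C2(1μF, Q=3μC, V=3.00V), C3(3μF, Q=12μC, V=4.00V)
Op 1: CLOSE 1-3: Q_total=27.00, C_total=4.00, V=6.75; Q1=6.75, Q3=20.25; dissipated=45.375

Answer: 6.75 V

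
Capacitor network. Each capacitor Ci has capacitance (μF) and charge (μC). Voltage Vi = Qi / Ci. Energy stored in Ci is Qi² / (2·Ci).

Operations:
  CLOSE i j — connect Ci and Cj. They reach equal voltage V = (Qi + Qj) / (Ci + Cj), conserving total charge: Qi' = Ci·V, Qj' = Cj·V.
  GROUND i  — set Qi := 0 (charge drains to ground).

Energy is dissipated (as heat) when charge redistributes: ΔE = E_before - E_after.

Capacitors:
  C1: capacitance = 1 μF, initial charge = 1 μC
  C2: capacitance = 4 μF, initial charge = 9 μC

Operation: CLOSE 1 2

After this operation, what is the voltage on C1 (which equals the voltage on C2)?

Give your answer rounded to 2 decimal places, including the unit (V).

Answer: 2.00 V

Derivation:
Initial: C1(1μF, Q=1μC, V=1.00V), C2(4μF, Q=9μC, V=2.25V)
Op 1: CLOSE 1-2: Q_total=10.00, C_total=5.00, V=2.00; Q1=2.00, Q2=8.00; dissipated=0.625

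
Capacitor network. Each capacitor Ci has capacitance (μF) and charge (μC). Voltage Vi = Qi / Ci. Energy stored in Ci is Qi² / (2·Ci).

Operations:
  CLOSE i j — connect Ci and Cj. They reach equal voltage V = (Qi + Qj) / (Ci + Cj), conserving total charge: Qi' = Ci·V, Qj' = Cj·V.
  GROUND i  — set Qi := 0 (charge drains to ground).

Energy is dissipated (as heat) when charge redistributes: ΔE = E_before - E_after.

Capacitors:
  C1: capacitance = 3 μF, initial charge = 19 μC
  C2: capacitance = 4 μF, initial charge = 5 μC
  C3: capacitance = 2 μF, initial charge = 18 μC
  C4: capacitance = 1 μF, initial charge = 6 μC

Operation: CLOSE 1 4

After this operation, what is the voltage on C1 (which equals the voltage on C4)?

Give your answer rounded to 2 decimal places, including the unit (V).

Initial: C1(3μF, Q=19μC, V=6.33V), C2(4μF, Q=5μC, V=1.25V), C3(2μF, Q=18μC, V=9.00V), C4(1μF, Q=6μC, V=6.00V)
Op 1: CLOSE 1-4: Q_total=25.00, C_total=4.00, V=6.25; Q1=18.75, Q4=6.25; dissipated=0.042

Answer: 6.25 V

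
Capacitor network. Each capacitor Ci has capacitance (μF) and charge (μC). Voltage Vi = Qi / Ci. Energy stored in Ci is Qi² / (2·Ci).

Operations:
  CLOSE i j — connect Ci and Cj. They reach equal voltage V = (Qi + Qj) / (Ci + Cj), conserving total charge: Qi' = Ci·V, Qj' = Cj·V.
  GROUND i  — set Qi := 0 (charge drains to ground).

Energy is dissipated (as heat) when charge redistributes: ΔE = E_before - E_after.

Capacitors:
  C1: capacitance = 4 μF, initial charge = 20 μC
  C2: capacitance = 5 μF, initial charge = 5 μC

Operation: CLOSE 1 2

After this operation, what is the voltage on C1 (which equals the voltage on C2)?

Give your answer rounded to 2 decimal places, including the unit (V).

Initial: C1(4μF, Q=20μC, V=5.00V), C2(5μF, Q=5μC, V=1.00V)
Op 1: CLOSE 1-2: Q_total=25.00, C_total=9.00, V=2.78; Q1=11.11, Q2=13.89; dissipated=17.778

Answer: 2.78 V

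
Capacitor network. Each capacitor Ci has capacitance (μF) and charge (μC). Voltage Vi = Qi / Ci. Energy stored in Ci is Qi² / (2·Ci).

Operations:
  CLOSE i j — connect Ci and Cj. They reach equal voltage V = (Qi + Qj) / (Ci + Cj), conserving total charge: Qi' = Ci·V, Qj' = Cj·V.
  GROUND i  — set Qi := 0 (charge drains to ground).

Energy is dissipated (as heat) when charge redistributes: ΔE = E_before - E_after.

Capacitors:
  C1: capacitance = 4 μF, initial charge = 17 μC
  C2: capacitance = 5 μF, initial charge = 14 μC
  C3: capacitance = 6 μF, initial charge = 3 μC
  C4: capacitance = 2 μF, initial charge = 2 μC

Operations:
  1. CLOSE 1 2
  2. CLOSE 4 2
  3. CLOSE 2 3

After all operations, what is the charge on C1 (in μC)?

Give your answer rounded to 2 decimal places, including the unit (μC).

Answer: 13.78 μC

Derivation:
Initial: C1(4μF, Q=17μC, V=4.25V), C2(5μF, Q=14μC, V=2.80V), C3(6μF, Q=3μC, V=0.50V), C4(2μF, Q=2μC, V=1.00V)
Op 1: CLOSE 1-2: Q_total=31.00, C_total=9.00, V=3.44; Q1=13.78, Q2=17.22; dissipated=2.336
Op 2: CLOSE 4-2: Q_total=19.22, C_total=7.00, V=2.75; Q4=5.49, Q2=13.73; dissipated=4.268
Op 3: CLOSE 2-3: Q_total=16.73, C_total=11.00, V=1.52; Q2=7.60, Q3=9.13; dissipated=6.879
Final charges: Q1=13.78, Q2=7.60, Q3=9.13, Q4=5.49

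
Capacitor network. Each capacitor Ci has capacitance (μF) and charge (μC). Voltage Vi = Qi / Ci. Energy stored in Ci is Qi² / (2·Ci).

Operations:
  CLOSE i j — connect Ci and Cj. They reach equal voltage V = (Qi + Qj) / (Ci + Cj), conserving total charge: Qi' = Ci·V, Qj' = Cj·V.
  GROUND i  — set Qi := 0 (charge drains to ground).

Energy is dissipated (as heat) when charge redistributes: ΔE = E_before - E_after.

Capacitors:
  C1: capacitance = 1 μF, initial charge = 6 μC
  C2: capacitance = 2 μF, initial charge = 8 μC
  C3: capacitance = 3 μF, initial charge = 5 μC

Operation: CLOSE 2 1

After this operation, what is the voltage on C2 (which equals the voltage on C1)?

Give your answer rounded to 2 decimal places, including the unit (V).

Initial: C1(1μF, Q=6μC, V=6.00V), C2(2μF, Q=8μC, V=4.00V), C3(3μF, Q=5μC, V=1.67V)
Op 1: CLOSE 2-1: Q_total=14.00, C_total=3.00, V=4.67; Q2=9.33, Q1=4.67; dissipated=1.333

Answer: 4.67 V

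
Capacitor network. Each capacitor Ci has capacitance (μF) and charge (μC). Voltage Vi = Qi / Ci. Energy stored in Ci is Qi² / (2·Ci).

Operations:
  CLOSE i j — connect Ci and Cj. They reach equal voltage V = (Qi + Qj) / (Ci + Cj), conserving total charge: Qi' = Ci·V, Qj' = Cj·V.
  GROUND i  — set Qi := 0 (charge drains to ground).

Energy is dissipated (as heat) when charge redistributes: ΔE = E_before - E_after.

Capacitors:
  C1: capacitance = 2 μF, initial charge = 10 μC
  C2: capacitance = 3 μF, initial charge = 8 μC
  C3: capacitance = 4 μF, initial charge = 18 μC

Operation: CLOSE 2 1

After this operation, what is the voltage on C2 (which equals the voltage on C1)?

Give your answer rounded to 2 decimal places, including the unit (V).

Answer: 3.60 V

Derivation:
Initial: C1(2μF, Q=10μC, V=5.00V), C2(3μF, Q=8μC, V=2.67V), C3(4μF, Q=18μC, V=4.50V)
Op 1: CLOSE 2-1: Q_total=18.00, C_total=5.00, V=3.60; Q2=10.80, Q1=7.20; dissipated=3.267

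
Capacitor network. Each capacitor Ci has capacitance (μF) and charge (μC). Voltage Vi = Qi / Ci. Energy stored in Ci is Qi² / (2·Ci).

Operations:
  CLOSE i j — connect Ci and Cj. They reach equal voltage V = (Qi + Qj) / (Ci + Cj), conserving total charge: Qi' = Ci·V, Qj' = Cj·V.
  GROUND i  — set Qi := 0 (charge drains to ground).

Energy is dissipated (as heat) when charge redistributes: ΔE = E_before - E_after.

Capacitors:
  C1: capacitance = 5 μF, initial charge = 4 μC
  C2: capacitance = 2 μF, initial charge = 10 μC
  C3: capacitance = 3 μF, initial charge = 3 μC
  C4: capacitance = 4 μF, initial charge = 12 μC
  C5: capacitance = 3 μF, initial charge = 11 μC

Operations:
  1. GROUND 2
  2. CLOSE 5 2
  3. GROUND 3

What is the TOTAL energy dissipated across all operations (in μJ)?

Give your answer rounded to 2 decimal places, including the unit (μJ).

Answer: 34.57 μJ

Derivation:
Initial: C1(5μF, Q=4μC, V=0.80V), C2(2μF, Q=10μC, V=5.00V), C3(3μF, Q=3μC, V=1.00V), C4(4μF, Q=12μC, V=3.00V), C5(3μF, Q=11μC, V=3.67V)
Op 1: GROUND 2: Q2=0; energy lost=25.000
Op 2: CLOSE 5-2: Q_total=11.00, C_total=5.00, V=2.20; Q5=6.60, Q2=4.40; dissipated=8.067
Op 3: GROUND 3: Q3=0; energy lost=1.500
Total dissipated: 34.567 μJ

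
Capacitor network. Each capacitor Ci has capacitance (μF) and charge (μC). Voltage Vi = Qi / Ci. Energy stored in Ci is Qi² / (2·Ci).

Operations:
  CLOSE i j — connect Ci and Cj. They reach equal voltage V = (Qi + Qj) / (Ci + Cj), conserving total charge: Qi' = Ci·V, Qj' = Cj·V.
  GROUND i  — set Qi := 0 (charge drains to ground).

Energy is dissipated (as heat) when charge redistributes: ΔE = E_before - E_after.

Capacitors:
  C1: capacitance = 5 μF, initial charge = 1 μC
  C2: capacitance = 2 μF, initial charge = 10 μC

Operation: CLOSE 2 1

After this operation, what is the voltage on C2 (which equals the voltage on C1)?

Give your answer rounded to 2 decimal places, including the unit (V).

Answer: 1.57 V

Derivation:
Initial: C1(5μF, Q=1μC, V=0.20V), C2(2μF, Q=10μC, V=5.00V)
Op 1: CLOSE 2-1: Q_total=11.00, C_total=7.00, V=1.57; Q2=3.14, Q1=7.86; dissipated=16.457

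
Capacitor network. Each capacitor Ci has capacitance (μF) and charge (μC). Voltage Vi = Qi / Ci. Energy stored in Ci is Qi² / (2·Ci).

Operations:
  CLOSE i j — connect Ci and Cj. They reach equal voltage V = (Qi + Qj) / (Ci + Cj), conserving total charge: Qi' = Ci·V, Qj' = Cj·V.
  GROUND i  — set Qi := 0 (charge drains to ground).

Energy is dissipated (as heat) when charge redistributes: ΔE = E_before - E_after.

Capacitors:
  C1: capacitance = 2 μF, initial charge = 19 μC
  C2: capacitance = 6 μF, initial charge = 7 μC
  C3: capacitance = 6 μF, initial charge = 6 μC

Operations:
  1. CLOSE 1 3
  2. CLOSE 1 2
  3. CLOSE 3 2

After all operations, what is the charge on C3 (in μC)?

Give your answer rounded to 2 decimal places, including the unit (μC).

Initial: C1(2μF, Q=19μC, V=9.50V), C2(6μF, Q=7μC, V=1.17V), C3(6μF, Q=6μC, V=1.00V)
Op 1: CLOSE 1-3: Q_total=25.00, C_total=8.00, V=3.12; Q1=6.25, Q3=18.75; dissipated=54.188
Op 2: CLOSE 1-2: Q_total=13.25, C_total=8.00, V=1.66; Q1=3.31, Q2=9.94; dissipated=2.876
Op 3: CLOSE 3-2: Q_total=28.69, C_total=12.00, V=2.39; Q3=14.34, Q2=14.34; dissipated=3.236
Final charges: Q1=3.31, Q2=14.34, Q3=14.34

Answer: 14.34 μC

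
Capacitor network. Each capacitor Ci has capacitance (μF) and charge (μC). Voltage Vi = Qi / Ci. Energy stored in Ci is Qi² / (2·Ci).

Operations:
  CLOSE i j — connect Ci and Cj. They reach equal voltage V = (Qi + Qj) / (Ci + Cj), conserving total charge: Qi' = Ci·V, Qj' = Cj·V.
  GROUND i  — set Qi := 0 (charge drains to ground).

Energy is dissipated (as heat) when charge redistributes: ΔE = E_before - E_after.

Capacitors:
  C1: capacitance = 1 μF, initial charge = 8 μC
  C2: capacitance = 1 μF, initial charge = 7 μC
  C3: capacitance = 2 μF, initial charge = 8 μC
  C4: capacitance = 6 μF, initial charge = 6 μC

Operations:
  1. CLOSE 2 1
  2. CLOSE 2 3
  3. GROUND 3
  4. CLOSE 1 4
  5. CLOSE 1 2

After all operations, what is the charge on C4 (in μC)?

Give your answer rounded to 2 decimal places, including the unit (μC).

Initial: C1(1μF, Q=8μC, V=8.00V), C2(1μF, Q=7μC, V=7.00V), C3(2μF, Q=8μC, V=4.00V), C4(6μF, Q=6μC, V=1.00V)
Op 1: CLOSE 2-1: Q_total=15.00, C_total=2.00, V=7.50; Q2=7.50, Q1=7.50; dissipated=0.250
Op 2: CLOSE 2-3: Q_total=15.50, C_total=3.00, V=5.17; Q2=5.17, Q3=10.33; dissipated=4.083
Op 3: GROUND 3: Q3=0; energy lost=26.694
Op 4: CLOSE 1-4: Q_total=13.50, C_total=7.00, V=1.93; Q1=1.93, Q4=11.57; dissipated=18.107
Op 5: CLOSE 1-2: Q_total=7.10, C_total=2.00, V=3.55; Q1=3.55, Q2=3.55; dissipated=2.621
Final charges: Q1=3.55, Q2=3.55, Q3=0.00, Q4=11.57

Answer: 11.57 μC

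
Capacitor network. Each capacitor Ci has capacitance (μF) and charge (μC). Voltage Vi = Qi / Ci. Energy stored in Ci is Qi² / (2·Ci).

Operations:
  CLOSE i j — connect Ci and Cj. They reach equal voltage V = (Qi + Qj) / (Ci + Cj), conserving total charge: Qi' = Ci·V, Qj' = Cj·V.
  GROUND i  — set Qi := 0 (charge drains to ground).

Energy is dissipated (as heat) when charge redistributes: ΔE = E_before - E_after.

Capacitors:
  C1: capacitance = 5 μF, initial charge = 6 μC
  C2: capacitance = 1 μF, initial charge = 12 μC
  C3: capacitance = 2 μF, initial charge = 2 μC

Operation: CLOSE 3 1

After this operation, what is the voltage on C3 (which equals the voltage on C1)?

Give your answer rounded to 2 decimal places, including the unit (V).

Initial: C1(5μF, Q=6μC, V=1.20V), C2(1μF, Q=12μC, V=12.00V), C3(2μF, Q=2μC, V=1.00V)
Op 1: CLOSE 3-1: Q_total=8.00, C_total=7.00, V=1.14; Q3=2.29, Q1=5.71; dissipated=0.029

Answer: 1.14 V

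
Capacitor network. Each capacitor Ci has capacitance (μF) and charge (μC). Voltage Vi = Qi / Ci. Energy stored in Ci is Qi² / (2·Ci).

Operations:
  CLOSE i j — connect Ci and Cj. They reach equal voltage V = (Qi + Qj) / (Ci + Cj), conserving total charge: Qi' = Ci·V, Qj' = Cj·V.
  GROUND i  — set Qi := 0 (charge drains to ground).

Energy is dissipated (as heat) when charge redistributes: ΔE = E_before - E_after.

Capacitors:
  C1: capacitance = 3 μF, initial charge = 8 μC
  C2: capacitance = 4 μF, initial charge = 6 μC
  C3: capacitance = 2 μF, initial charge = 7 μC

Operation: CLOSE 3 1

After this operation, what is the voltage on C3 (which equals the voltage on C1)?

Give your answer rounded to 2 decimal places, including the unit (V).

Initial: C1(3μF, Q=8μC, V=2.67V), C2(4μF, Q=6μC, V=1.50V), C3(2μF, Q=7μC, V=3.50V)
Op 1: CLOSE 3-1: Q_total=15.00, C_total=5.00, V=3.00; Q3=6.00, Q1=9.00; dissipated=0.417

Answer: 3.00 V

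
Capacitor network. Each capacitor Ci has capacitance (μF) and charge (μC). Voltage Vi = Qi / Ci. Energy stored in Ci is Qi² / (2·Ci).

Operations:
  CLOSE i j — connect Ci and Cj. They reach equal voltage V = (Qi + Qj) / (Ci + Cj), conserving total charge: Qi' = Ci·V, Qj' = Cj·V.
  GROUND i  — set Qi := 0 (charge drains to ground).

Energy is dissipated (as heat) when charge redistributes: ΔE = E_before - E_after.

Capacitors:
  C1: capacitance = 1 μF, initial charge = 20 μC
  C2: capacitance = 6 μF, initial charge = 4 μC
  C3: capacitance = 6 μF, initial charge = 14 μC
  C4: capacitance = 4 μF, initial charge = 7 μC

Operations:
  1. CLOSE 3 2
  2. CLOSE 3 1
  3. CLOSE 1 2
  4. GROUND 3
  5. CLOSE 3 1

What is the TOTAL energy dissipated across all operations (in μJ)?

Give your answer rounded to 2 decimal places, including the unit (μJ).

Initial: C1(1μF, Q=20μC, V=20.00V), C2(6μF, Q=4μC, V=0.67V), C3(6μF, Q=14μC, V=2.33V), C4(4μF, Q=7μC, V=1.75V)
Op 1: CLOSE 3-2: Q_total=18.00, C_total=12.00, V=1.50; Q3=9.00, Q2=9.00; dissipated=4.167
Op 2: CLOSE 3-1: Q_total=29.00, C_total=7.00, V=4.14; Q3=24.86, Q1=4.14; dissipated=146.679
Op 3: CLOSE 1-2: Q_total=13.14, C_total=7.00, V=1.88; Q1=1.88, Q2=11.27; dissipated=2.993
Op 4: GROUND 3: Q3=0; energy lost=51.490
Op 5: CLOSE 3-1: Q_total=1.88, C_total=7.00, V=0.27; Q3=1.61, Q1=0.27; dissipated=1.511
Total dissipated: 206.839 μJ

Answer: 206.84 μJ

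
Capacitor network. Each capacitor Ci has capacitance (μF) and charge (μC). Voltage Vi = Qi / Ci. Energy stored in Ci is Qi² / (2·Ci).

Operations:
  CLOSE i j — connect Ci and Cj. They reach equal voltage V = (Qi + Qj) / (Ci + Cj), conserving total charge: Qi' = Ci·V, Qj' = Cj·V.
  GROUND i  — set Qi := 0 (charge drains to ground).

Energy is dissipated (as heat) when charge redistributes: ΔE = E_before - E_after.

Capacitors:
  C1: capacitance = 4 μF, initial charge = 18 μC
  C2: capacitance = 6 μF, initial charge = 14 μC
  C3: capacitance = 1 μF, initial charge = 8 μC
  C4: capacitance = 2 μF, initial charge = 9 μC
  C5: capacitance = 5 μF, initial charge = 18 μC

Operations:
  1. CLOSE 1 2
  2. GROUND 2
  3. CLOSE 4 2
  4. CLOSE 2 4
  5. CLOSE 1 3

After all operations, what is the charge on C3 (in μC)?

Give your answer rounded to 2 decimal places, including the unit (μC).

Answer: 4.16 μC

Derivation:
Initial: C1(4μF, Q=18μC, V=4.50V), C2(6μF, Q=14μC, V=2.33V), C3(1μF, Q=8μC, V=8.00V), C4(2μF, Q=9μC, V=4.50V), C5(5μF, Q=18μC, V=3.60V)
Op 1: CLOSE 1-2: Q_total=32.00, C_total=10.00, V=3.20; Q1=12.80, Q2=19.20; dissipated=5.633
Op 2: GROUND 2: Q2=0; energy lost=30.720
Op 3: CLOSE 4-2: Q_total=9.00, C_total=8.00, V=1.12; Q4=2.25, Q2=6.75; dissipated=15.188
Op 4: CLOSE 2-4: Q_total=9.00, C_total=8.00, V=1.12; Q2=6.75, Q4=2.25; dissipated=0.000
Op 5: CLOSE 1-3: Q_total=20.80, C_total=5.00, V=4.16; Q1=16.64, Q3=4.16; dissipated=9.216
Final charges: Q1=16.64, Q2=6.75, Q3=4.16, Q4=2.25, Q5=18.00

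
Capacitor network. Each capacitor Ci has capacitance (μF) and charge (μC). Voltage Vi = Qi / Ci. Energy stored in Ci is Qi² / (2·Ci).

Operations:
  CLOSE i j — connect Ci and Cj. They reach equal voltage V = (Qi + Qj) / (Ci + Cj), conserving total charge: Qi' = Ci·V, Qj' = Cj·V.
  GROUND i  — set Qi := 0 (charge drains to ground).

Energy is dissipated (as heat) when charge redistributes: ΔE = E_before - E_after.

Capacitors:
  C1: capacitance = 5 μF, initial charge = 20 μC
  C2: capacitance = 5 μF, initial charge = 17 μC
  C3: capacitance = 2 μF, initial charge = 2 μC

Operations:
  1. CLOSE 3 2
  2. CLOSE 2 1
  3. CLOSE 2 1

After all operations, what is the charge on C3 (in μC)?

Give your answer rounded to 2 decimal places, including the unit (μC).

Initial: C1(5μF, Q=20μC, V=4.00V), C2(5μF, Q=17μC, V=3.40V), C3(2μF, Q=2μC, V=1.00V)
Op 1: CLOSE 3-2: Q_total=19.00, C_total=7.00, V=2.71; Q3=5.43, Q2=13.57; dissipated=4.114
Op 2: CLOSE 2-1: Q_total=33.57, C_total=10.00, V=3.36; Q2=16.79, Q1=16.79; dissipated=2.066
Op 3: CLOSE 2-1: Q_total=33.57, C_total=10.00, V=3.36; Q2=16.79, Q1=16.79; dissipated=0.000
Final charges: Q1=16.79, Q2=16.79, Q3=5.43

Answer: 5.43 μC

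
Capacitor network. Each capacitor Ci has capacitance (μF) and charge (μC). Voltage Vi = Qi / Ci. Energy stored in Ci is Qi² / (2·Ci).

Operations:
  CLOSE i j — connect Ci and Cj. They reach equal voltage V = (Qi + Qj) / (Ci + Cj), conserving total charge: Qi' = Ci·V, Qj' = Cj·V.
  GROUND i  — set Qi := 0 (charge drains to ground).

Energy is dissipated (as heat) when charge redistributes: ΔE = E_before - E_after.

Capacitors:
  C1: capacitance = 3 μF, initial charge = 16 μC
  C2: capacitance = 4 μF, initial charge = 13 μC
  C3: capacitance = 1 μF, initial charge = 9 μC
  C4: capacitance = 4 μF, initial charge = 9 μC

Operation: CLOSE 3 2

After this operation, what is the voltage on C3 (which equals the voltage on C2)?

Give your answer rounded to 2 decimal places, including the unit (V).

Answer: 4.40 V

Derivation:
Initial: C1(3μF, Q=16μC, V=5.33V), C2(4μF, Q=13μC, V=3.25V), C3(1μF, Q=9μC, V=9.00V), C4(4μF, Q=9μC, V=2.25V)
Op 1: CLOSE 3-2: Q_total=22.00, C_total=5.00, V=4.40; Q3=4.40, Q2=17.60; dissipated=13.225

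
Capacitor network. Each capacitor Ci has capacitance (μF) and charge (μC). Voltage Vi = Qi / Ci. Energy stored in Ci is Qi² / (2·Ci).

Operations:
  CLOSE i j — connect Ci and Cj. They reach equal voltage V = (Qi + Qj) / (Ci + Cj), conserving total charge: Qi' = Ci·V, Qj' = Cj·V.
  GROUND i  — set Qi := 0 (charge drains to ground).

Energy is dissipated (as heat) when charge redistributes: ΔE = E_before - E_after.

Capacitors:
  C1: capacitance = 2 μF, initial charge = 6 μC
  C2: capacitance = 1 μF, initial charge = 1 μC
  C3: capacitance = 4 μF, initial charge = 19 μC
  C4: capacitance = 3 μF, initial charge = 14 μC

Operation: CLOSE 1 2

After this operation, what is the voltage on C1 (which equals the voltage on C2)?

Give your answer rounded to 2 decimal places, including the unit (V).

Initial: C1(2μF, Q=6μC, V=3.00V), C2(1μF, Q=1μC, V=1.00V), C3(4μF, Q=19μC, V=4.75V), C4(3μF, Q=14μC, V=4.67V)
Op 1: CLOSE 1-2: Q_total=7.00, C_total=3.00, V=2.33; Q1=4.67, Q2=2.33; dissipated=1.333

Answer: 2.33 V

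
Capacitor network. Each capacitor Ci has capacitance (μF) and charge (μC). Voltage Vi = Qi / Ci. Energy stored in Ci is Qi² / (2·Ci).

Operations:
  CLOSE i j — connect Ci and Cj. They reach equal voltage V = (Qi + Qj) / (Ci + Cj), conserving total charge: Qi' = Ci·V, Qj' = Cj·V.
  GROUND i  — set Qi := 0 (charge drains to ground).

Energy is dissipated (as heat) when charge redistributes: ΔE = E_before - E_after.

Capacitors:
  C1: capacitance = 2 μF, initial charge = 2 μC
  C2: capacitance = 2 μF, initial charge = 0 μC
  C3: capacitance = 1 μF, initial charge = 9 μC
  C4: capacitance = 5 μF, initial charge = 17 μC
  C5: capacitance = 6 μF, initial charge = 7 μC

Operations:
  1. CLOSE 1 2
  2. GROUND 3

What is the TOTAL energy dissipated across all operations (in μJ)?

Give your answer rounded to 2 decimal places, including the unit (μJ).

Initial: C1(2μF, Q=2μC, V=1.00V), C2(2μF, Q=0μC, V=0.00V), C3(1μF, Q=9μC, V=9.00V), C4(5μF, Q=17μC, V=3.40V), C5(6μF, Q=7μC, V=1.17V)
Op 1: CLOSE 1-2: Q_total=2.00, C_total=4.00, V=0.50; Q1=1.00, Q2=1.00; dissipated=0.500
Op 2: GROUND 3: Q3=0; energy lost=40.500
Total dissipated: 41.000 μJ

Answer: 41.00 μJ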